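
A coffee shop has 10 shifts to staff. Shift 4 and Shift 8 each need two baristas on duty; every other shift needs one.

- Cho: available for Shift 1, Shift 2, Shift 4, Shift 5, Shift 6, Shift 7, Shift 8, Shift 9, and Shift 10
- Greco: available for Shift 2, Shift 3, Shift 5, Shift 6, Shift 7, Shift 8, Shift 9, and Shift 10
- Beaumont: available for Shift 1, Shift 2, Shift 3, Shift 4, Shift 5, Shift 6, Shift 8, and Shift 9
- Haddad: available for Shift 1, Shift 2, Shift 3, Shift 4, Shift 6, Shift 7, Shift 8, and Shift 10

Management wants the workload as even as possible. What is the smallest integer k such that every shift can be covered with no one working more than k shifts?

3

With 4 baristas and 12 worker-slots to fill, someone must work at least ⌈12/4⌉ = 3 shifts, so k ≥ 3.
k = 3 works: Shift 1→Cho, Shift 2→Beaumont, Shift 3→Greco, Shift 4→Cho+Beaumont, Shift 5→Cho, Shift 6→Haddad, Shift 7→Greco, Shift 8→Beaumont+Haddad, Shift 9→Greco, Shift 10→Haddad.
Loads: Cho 3, Greco 3, Beaumont 3, Haddad 3 — all ≤ 3.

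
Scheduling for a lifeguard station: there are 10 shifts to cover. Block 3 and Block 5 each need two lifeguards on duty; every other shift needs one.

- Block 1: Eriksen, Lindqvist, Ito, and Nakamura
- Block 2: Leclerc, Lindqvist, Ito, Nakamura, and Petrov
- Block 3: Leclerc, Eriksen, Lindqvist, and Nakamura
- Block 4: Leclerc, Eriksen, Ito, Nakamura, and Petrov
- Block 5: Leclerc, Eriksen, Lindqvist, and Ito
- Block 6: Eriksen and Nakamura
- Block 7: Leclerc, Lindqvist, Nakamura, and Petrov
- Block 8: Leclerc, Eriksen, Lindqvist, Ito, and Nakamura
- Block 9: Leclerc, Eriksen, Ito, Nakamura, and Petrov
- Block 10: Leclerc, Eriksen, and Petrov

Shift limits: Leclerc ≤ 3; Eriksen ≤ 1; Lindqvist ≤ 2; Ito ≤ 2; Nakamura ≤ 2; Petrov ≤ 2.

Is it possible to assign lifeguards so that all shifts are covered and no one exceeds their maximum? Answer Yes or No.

One valid schedule: Block 1→Lindqvist, Block 2→Ito, Block 3→Leclerc+Nakamura, Block 4→Petrov, Block 5→Lindqvist+Ito, Block 6→Eriksen, Block 7→Leclerc, Block 8→Nakamura, Block 9→Petrov, Block 10→Leclerc.
Loads: Leclerc 3/3, Eriksen 1/1, Lindqvist 2/2, Ito 2/2, Nakamura 2/2, Petrov 2/2 — all within limits.

Yes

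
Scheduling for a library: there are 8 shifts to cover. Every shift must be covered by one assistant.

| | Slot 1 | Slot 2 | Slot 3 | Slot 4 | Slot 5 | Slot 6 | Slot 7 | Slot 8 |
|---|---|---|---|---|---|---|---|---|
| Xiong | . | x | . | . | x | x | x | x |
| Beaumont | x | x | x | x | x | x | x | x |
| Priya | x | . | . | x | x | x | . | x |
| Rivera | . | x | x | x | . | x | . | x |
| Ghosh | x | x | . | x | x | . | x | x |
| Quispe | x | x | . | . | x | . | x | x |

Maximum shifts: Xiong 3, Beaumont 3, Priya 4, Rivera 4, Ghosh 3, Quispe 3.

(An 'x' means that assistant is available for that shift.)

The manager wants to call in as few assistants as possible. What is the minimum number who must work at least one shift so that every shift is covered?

3

8 slots to fill and no one can take more than 4, so at least ⌈8/4⌉ = 2 assistants are needed.
No set of 2 assistants can cover every shift (each such set leaves at least one shift with no one available or exceeds a cap).
Xiong, Beaumont, and Priya alone can cover everything: Slot 1→Beaumont, Slot 2→Xiong, Slot 3→Beaumont, Slot 4→Beaumont, Slot 5→Xiong, Slot 6→Priya, Slot 7→Xiong, Slot 8→Priya.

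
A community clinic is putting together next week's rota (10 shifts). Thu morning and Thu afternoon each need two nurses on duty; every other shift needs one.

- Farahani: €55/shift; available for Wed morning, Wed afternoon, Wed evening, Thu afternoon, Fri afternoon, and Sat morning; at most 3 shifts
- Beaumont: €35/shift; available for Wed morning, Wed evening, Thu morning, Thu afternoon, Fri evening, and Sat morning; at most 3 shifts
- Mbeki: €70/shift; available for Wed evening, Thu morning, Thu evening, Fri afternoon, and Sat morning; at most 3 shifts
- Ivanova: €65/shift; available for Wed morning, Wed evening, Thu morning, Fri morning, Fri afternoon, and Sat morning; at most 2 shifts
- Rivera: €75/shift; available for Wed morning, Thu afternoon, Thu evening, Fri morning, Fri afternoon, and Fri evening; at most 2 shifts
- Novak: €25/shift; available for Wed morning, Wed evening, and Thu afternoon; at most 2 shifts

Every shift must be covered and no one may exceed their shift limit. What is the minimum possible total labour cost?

Wed afternoon can only be covered by Farahani, so that assignment is forced.
Picking the cheapest available nurse for each shift independently would cost €525, but that ignores the shift limits.
An optimal schedule: Wed morning→Novak, Wed afternoon→Farahani, Wed evening→Mbeki, Thu morning→Beaumont+Ivanova, Thu afternoon→Novak+Farahani, Thu evening→Mbeki, Fri morning→Ivanova, Fri afternoon→Farahani, Fri evening→Beaumont, Sat morning→Beaumont.
Total: 25 + 55 + 70 + 35 + 65 + 25 + 55 + 70 + 65 + 55 + 35 + 35 = €590.

€590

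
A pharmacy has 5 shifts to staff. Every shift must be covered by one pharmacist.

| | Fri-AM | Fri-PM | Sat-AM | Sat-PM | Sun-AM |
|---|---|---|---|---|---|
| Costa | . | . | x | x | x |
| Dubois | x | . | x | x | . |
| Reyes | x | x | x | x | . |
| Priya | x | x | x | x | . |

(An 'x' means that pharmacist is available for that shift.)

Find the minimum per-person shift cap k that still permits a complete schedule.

With 4 pharmacists and 5 worker-slots to fill, someone must work at least ⌈5/4⌉ = 2 shifts, so k ≥ 2.
k = 2 works: Fri-AM→Dubois, Fri-PM→Reyes, Sat-AM→Costa, Sat-PM→Dubois, Sun-AM→Costa.
Loads: Costa 2, Dubois 2, Reyes 1, Priya 0 — all ≤ 2.

2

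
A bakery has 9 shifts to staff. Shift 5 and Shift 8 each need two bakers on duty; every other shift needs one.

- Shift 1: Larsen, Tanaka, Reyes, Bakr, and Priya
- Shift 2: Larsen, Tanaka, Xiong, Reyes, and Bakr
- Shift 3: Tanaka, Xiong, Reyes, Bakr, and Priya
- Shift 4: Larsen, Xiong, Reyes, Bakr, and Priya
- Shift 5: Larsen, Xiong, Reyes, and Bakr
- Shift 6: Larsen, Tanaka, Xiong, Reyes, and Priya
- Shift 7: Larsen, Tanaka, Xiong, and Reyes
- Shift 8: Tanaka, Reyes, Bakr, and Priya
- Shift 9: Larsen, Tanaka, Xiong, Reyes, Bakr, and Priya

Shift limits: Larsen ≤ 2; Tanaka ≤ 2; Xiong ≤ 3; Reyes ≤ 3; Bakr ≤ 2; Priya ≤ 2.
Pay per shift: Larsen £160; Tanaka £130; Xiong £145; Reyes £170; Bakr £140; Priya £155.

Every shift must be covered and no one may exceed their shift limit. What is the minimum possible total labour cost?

£1605

Picking the cheapest available baker for each shift independently would cost £1475, but that ignores the shift limits.
An optimal schedule: Shift 1→Tanaka, Shift 2→Bakr, Shift 3→Xiong, Shift 4→Xiong, Shift 5→Xiong+Larsen, Shift 6→Priya, Shift 7→Tanaka, Shift 8→Bakr+Priya, Shift 9→Larsen.
Total: 130 + 140 + 145 + 145 + 145 + 160 + 155 + 130 + 140 + 155 + 160 = £1605.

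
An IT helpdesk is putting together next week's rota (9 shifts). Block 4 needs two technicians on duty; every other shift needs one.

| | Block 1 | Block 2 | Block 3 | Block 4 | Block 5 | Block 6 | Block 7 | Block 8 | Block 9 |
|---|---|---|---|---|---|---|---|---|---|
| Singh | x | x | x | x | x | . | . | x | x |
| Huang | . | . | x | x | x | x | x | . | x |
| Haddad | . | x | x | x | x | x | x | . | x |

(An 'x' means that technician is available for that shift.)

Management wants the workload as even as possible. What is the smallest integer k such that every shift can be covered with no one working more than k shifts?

4

With 3 technicians and 10 worker-slots to fill, someone must work at least ⌈10/3⌉ = 4 shifts, so k ≥ 4.
k = 4 works: Block 1→Singh, Block 2→Singh, Block 3→Singh, Block 4→Huang+Haddad, Block 5→Huang, Block 6→Huang, Block 7→Huang, Block 8→Singh, Block 9→Haddad.
Loads: Singh 4, Huang 4, Haddad 2 — all ≤ 4.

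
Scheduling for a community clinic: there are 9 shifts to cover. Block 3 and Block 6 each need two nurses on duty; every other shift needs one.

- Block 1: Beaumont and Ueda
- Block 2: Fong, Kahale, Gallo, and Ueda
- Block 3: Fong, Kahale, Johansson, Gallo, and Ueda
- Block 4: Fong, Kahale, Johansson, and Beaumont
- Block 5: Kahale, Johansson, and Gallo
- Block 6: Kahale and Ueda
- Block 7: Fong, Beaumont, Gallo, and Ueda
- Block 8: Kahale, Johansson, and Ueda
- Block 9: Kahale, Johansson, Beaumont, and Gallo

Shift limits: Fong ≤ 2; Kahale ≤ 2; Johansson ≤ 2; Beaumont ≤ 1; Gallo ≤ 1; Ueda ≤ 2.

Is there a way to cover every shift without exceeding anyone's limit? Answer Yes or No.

Total capacity is 2+2+2+1+1+2 = 10 but 11 worker-slots are needed — infeasible.

No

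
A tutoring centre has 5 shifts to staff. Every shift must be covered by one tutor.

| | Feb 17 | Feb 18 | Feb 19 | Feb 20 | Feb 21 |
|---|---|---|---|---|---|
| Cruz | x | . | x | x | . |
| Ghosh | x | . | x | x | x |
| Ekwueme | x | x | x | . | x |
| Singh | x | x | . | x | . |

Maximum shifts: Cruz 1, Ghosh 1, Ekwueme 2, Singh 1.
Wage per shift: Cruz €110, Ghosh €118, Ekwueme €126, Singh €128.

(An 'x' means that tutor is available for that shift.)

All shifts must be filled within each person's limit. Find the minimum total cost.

€608

Picking the cheapest available tutor for each shift independently would cost €574, but that ignores the shift limits.
An optimal schedule: Feb 17→Ekwueme, Feb 18→Ekwueme, Feb 19→Cruz, Feb 20→Singh, Feb 21→Ghosh.
Total: 126 + 126 + 110 + 128 + 118 = €608.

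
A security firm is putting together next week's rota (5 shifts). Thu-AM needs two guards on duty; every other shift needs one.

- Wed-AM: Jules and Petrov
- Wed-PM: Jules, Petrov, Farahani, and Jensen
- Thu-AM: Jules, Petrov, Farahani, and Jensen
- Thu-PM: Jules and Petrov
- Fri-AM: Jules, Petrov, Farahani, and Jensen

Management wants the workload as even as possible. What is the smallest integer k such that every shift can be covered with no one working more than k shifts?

2

With 4 guards and 6 worker-slots to fill, someone must work at least ⌈6/4⌉ = 2 shifts, so k ≥ 2.
k = 2 works: Wed-AM→Jules, Wed-PM→Petrov, Thu-AM→Farahani+Jensen, Thu-PM→Jules, Fri-AM→Petrov.
Loads: Jules 2, Petrov 2, Farahani 1, Jensen 1 — all ≤ 2.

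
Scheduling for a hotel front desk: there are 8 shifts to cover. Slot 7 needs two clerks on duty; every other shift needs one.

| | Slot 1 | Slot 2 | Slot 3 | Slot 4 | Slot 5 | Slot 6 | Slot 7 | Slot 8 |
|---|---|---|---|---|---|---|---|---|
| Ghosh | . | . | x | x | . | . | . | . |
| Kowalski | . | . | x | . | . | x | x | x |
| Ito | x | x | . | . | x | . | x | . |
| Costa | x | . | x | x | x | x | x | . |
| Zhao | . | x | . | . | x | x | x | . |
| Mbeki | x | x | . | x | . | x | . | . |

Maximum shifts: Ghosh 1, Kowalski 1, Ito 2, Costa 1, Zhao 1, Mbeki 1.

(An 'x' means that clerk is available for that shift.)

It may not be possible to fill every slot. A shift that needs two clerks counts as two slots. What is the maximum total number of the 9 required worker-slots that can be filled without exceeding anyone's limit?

Total capacity across all clerks is 1+1+2+1+1+1 = 7, and 9 slots are needed, so at most 7 can be filled.
An assignment achieving 7: Slot 1→Ito, Slot 2→Ito, Slot 3→Ghosh, Slot 4→Costa, Slot 5→Zhao, Slot 6→Mbeki, Slot 8→Kowalski.
Loads: Ghosh 1/1, Kowalski 1/1, Ito 2/2, Costa 1/1, Zhao 1/1, Mbeki 1/1.

7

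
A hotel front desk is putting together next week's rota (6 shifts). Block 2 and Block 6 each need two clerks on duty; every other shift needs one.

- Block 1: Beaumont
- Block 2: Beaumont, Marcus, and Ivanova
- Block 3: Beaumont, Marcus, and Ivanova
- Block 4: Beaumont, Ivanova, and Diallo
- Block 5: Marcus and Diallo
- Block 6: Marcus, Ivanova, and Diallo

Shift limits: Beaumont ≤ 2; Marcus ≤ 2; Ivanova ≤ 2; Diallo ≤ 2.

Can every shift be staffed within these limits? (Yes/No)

Block 1 can only be covered by Beaumont, so that assignment is forced.
One valid schedule: Block 1→Beaumont, Block 2→Beaumont+Marcus, Block 3→Ivanova, Block 4→Diallo, Block 5→Marcus, Block 6→Ivanova+Diallo.
Loads: Beaumont 2/2, Marcus 2/2, Ivanova 2/2, Diallo 2/2 — all within limits.

Yes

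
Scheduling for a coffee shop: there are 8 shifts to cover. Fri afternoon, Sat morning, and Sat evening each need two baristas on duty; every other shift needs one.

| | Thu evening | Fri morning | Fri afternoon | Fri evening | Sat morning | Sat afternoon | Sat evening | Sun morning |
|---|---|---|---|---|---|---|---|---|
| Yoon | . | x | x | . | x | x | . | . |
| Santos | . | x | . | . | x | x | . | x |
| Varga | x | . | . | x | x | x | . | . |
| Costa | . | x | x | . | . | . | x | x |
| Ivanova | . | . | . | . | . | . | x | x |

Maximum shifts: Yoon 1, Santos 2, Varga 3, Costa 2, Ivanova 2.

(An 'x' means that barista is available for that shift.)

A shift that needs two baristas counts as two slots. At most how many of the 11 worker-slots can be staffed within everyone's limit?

Total capacity across all baristas is 1+2+3+2+2 = 10, and 11 slots are needed, so at most 10 can be filled.
An assignment achieving 10: Thu evening→Varga, Fri morning→Santos, Fri afternoon→Yoon+Costa, Fri evening→Varga, Sat morning→Santos+Varga, Sat evening→Costa+Ivanova, Sun morning→Ivanova.
Loads: Yoon 1/1, Santos 2/2, Varga 3/3, Costa 2/2, Ivanova 2/2.

10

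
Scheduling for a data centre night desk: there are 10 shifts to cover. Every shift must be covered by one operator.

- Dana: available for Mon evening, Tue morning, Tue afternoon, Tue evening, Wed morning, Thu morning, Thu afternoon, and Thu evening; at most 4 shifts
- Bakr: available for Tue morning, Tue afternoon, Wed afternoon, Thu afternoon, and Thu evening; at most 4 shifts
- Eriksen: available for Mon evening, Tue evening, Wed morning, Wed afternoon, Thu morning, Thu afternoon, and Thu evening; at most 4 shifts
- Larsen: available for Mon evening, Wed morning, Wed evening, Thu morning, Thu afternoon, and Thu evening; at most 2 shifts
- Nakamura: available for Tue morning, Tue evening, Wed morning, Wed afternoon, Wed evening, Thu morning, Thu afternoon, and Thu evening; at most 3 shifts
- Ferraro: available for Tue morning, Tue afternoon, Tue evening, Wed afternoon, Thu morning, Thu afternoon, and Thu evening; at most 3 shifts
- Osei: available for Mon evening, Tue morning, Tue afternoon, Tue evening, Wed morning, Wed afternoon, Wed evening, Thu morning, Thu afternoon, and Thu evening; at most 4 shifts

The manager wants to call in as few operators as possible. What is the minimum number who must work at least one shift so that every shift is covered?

10 slots to fill and no one can take more than 4, so at least ⌈10/4⌉ = 3 operators are needed.
Dana, Bakr, and Larsen alone can cover everything: Mon evening→Dana, Tue morning→Dana, Tue afternoon→Bakr, Tue evening→Dana, Wed morning→Dana, Wed afternoon→Bakr, Wed evening→Larsen, Thu morning→Larsen, Thu afternoon→Bakr, Thu evening→Bakr.

3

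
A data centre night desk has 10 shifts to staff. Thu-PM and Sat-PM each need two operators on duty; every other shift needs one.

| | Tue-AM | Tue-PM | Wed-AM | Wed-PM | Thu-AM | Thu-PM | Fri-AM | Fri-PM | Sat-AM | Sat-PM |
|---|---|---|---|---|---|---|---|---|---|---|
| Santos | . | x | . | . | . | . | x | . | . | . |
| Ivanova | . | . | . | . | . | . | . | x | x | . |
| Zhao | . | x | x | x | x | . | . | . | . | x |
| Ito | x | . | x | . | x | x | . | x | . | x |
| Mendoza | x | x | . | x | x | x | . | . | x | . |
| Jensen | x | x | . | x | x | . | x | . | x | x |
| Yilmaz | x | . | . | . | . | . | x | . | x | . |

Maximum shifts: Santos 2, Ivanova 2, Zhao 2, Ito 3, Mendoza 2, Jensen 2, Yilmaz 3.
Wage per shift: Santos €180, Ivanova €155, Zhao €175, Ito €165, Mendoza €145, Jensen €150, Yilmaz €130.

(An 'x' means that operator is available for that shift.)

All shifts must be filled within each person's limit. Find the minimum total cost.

Thu-PM can only be covered by Ito and Mendoza, so that assignment is forced.
Picking the cheapest available operator for each shift independently would cost €1770, but that ignores the shift limits.
An optimal schedule: Tue-AM→Yilmaz, Tue-PM→Jensen, Wed-AM→Ito, Wed-PM→Mendoza, Thu-AM→Zhao, Thu-PM→Mendoza+Ito, Fri-AM→Yilmaz, Fri-PM→Ivanova, Sat-AM→Yilmaz, Sat-PM→Jensen+Ito.
Total: 130 + 150 + 165 + 145 + 175 + 145 + 165 + 130 + 155 + 130 + 150 + 165 = €1805.

€1805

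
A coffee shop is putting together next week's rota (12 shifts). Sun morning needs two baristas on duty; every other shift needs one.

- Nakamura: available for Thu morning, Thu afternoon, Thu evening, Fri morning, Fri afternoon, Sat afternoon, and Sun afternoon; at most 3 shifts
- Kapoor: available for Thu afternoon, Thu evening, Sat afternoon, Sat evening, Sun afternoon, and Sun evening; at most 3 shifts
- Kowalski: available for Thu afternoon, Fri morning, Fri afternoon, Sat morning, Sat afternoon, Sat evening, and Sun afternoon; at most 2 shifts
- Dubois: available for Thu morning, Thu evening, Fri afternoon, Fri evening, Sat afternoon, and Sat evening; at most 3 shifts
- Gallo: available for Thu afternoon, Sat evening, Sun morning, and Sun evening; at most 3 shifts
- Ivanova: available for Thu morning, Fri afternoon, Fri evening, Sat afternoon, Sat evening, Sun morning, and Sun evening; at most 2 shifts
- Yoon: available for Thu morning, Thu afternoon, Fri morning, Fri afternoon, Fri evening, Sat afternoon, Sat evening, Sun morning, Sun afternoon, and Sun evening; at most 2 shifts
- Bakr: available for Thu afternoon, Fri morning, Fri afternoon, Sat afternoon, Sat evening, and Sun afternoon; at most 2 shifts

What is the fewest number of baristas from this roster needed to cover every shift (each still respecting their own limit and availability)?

5

13 slots to fill and no one can take more than 3, so at least ⌈13/3⌉ = 5 baristas are needed.
Nakamura, Kapoor, Kowalski, Gallo, and Ivanova alone can cover everything: Thu morning→Nakamura, Thu afternoon→Gallo, Thu evening→Nakamura, Fri morning→Nakamura, Fri afternoon→Kowalski, Fri evening→Ivanova, Sat morning→Kowalski, Sat afternoon→Kapoor, Sat evening→Gallo, Sun morning→Gallo+Ivanova, Sun afternoon→Kapoor, Sun evening→Kapoor.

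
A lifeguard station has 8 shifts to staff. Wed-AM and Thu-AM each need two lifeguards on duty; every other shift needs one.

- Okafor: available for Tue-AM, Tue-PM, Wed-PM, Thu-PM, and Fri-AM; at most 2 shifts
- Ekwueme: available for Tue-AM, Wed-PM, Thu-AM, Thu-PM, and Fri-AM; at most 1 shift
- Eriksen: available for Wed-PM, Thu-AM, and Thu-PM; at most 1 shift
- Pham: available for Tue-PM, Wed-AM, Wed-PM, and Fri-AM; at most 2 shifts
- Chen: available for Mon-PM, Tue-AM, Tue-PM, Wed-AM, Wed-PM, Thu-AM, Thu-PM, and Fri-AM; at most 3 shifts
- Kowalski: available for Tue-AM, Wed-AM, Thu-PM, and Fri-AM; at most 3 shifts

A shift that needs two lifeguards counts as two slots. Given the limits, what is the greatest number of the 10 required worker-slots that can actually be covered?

Total capacity across all lifeguards is 2+1+1+2+3+3 = 12, and 10 slots are needed, so at most 10 can be filled.
An assignment achieving 10: Mon-PM→Chen, Tue-AM→Okafor, Tue-PM→Okafor, Wed-AM→Pham+Chen, Wed-PM→Pham, Thu-AM→Ekwueme+Eriksen, Thu-PM→Chen, Fri-AM→Kowalski.
Loads: Okafor 2/2, Ekwueme 1/1, Eriksen 1/1, Pham 2/2, Chen 3/3, Kowalski 1/3.

10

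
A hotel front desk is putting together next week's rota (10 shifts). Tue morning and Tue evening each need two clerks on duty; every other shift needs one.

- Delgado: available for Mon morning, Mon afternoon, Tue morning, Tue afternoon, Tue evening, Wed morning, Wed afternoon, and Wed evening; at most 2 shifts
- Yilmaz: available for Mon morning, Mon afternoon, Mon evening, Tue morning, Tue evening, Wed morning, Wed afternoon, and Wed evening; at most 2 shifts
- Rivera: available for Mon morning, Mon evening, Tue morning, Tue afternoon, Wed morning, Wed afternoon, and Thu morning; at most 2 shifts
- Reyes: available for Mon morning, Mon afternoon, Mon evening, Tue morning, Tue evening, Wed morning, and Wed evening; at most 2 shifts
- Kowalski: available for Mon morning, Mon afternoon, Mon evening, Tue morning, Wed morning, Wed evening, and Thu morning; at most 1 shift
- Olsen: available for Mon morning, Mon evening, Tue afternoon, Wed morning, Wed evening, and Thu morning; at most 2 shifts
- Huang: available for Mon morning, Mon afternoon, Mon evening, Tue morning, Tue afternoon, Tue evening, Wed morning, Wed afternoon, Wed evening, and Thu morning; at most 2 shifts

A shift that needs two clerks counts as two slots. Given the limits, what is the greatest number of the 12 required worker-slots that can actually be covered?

Total capacity across all clerks is 2+2+2+2+1+2+2 = 13, and 12 slots are needed, so at most 12 can be filled.
An assignment achieving 12: Mon morning→Olsen, Mon afternoon→Reyes, Mon evening→Rivera, Tue morning→Reyes+Kowalski, Tue afternoon→Delgado, Tue evening→Delgado+Yilmaz, Wed morning→Huang, Wed afternoon→Yilmaz, Wed evening→Olsen, Thu morning→Rivera.
Loads: Delgado 2/2, Yilmaz 2/2, Rivera 2/2, Reyes 2/2, Kowalski 1/1, Olsen 2/2, Huang 1/2.

12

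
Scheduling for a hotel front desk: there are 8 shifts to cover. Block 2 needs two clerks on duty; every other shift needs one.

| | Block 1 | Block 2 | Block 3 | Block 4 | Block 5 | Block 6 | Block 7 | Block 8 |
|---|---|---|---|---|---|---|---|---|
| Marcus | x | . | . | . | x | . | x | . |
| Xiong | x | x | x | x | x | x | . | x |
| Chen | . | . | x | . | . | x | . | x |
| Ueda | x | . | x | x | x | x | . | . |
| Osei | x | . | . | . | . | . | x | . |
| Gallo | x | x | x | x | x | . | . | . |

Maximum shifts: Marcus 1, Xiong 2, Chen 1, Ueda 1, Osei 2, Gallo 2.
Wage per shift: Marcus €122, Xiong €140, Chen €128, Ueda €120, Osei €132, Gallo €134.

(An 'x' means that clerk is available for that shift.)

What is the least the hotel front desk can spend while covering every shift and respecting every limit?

Block 2 can only be covered by Xiong and Gallo, so that assignment is forced.
Picking the cheapest available clerk for each shift independently would cost €1124, but that ignores the shift limits.
An optimal schedule: Block 1→Osei, Block 2→Xiong+Gallo, Block 3→Gallo, Block 4→Ueda, Block 5→Marcus, Block 6→Chen, Block 7→Osei, Block 8→Xiong.
Total: 132 + 140 + 134 + 134 + 120 + 122 + 128 + 132 + 140 = €1182.

€1182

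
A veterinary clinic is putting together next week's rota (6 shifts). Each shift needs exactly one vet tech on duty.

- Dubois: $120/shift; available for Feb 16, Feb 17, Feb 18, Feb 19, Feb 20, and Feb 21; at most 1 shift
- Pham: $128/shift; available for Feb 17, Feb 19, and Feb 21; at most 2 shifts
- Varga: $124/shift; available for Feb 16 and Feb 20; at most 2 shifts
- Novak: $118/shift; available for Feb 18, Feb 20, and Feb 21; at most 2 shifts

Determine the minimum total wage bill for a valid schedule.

$732

Picking the cheapest available vet tech for each shift independently would cost $714, but that ignores the shift limits.
An optimal schedule: Feb 16→Varga, Feb 17→Dubois, Feb 18→Novak, Feb 19→Pham, Feb 20→Varga, Feb 21→Novak.
Total: 124 + 120 + 118 + 128 + 124 + 118 = $732.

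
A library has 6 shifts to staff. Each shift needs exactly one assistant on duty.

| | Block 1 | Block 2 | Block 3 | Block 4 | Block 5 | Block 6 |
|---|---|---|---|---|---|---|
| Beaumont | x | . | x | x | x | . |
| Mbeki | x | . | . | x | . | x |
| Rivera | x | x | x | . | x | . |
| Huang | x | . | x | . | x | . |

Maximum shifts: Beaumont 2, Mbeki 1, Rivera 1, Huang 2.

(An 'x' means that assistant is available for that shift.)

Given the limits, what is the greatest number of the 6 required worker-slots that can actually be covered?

Total capacity across all assistants is 2+1+1+2 = 6, and 6 slots are needed, so at most 6 can be filled.
An assignment achieving 6: Block 1→Huang, Block 2→Rivera, Block 3→Beaumont, Block 4→Beaumont, Block 5→Huang, Block 6→Mbeki.
Loads: Beaumont 2/2, Mbeki 1/1, Rivera 1/1, Huang 2/2.

6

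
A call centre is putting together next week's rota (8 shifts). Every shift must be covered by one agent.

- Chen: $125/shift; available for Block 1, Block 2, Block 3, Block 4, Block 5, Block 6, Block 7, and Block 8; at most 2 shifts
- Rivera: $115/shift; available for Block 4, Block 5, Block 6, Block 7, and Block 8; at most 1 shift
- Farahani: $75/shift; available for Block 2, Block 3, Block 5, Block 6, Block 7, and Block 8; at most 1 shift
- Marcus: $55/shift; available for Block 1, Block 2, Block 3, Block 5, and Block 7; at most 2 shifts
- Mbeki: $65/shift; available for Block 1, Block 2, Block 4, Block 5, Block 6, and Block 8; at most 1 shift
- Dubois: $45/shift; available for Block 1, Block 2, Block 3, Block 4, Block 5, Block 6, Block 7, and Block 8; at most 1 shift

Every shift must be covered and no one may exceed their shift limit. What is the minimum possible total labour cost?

$660

Picking the cheapest available agent for each shift independently would cost $360, but that ignores the shift limits.
An optimal schedule: Block 1→Chen, Block 2→Farahani, Block 3→Chen, Block 4→Rivera, Block 5→Marcus, Block 6→Mbeki, Block 7→Marcus, Block 8→Dubois.
Total: 125 + 75 + 125 + 115 + 55 + 65 + 55 + 45 = $660.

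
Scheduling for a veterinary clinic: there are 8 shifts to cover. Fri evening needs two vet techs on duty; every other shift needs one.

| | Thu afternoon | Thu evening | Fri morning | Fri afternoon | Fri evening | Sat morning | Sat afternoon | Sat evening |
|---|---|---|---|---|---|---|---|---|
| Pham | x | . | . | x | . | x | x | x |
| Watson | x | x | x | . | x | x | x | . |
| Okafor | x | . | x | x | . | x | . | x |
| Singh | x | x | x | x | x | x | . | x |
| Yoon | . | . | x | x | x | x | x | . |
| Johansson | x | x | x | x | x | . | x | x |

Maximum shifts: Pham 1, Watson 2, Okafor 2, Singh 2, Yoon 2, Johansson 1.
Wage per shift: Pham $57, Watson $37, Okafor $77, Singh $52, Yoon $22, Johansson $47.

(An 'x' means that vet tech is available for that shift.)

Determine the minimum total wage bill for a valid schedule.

Picking the cheapest available vet tech for each shift independently would cost $268, but that ignores the shift limits.
An optimal schedule: Thu afternoon→Watson, Thu evening→Watson, Fri morning→Singh, Fri afternoon→Pham, Fri evening→Yoon+Singh, Sat morning→Okafor, Sat afternoon→Yoon, Sat evening→Johansson.
Total: 37 + 37 + 52 + 57 + 22 + 52 + 77 + 22 + 47 = $403.

$403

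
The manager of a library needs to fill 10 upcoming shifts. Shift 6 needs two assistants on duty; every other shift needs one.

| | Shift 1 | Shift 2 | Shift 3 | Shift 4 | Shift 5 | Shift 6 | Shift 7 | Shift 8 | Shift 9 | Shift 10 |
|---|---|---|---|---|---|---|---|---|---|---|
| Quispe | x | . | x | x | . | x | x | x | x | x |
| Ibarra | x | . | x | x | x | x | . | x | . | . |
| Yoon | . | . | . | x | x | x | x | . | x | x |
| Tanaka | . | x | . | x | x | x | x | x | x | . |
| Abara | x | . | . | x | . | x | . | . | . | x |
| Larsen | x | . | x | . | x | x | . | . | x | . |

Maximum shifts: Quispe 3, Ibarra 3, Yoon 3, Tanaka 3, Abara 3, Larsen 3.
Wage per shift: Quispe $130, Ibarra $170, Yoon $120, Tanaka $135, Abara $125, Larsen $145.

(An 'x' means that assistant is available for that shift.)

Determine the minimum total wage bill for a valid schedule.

Shift 2 can only be covered by Tanaka, so that assignment is forced.
Picking the cheapest available assistant for each shift independently would cost $1365, but that ignores the shift limits.
An optimal schedule: Shift 1→Abara, Shift 2→Tanaka, Shift 3→Quispe, Shift 4→Abara, Shift 5→Yoon, Shift 6→Abara+Tanaka, Shift 7→Yoon, Shift 8→Quispe, Shift 9→Quispe, Shift 10→Yoon.
Total: 125 + 135 + 130 + 125 + 120 + 125 + 135 + 120 + 130 + 130 + 120 = $1395.

$1395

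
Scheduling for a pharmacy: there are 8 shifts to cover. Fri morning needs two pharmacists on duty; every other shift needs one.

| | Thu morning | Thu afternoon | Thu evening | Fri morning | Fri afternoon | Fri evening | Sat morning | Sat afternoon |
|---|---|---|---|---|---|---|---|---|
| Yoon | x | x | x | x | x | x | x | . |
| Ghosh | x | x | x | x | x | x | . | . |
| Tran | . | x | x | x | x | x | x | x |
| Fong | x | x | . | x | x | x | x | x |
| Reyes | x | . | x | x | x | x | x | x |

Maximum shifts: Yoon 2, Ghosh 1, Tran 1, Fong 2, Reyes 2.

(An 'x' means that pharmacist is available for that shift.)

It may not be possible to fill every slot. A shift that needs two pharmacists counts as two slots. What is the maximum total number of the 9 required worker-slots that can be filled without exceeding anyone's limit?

Total capacity across all pharmacists is 2+1+1+2+2 = 8, and 9 slots are needed, so at most 8 can be filled.
An assignment achieving 8: Thu morning→Yoon, Thu afternoon→Yoon, Thu evening→Ghosh, Fri morning→Fong+Reyes, Fri afternoon→Reyes, Sat morning→Fong, Sat afternoon→Tran.
Loads: Yoon 2/2, Ghosh 1/1, Tran 1/1, Fong 2/2, Reyes 2/2.

8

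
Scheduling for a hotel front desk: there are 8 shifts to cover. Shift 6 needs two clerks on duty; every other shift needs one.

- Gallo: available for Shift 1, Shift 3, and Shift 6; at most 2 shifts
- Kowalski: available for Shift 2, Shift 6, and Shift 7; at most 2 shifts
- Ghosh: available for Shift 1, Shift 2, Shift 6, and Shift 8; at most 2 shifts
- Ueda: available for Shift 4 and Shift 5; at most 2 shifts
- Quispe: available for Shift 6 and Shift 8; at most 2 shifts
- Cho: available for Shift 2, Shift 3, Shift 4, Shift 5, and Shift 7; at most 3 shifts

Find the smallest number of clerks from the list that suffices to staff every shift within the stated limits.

4

9 slots to fill and no one can take more than 3, so at least ⌈9/3⌉ = 3 clerks are needed.
Any 3 clerks together have capacity at most 3+2+2 = 7 < 9 slots, so 3 can never suffice.
Gallo, Kowalski, Ghosh, and Cho alone can cover everything: Shift 1→Gallo, Shift 2→Cho, Shift 3→Gallo, Shift 4→Cho, Shift 5→Cho, Shift 6→Kowalski+Ghosh, Shift 7→Kowalski, Shift 8→Ghosh.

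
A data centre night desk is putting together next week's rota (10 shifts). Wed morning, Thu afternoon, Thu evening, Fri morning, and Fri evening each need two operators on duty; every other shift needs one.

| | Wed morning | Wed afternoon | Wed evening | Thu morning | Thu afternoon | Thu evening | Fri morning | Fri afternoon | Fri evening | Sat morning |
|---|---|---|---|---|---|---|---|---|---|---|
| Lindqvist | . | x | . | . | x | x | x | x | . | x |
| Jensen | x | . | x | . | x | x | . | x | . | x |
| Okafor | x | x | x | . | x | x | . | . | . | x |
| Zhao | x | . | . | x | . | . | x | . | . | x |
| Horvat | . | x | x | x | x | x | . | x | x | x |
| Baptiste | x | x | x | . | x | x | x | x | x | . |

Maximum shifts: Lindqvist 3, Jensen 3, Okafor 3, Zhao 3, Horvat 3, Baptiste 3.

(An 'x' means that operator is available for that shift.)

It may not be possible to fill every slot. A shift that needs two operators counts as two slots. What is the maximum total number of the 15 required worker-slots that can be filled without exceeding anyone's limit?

Total capacity across all operators is 3+3+3+3+3+3 = 18, and 15 slots are needed, so at most 15 can be filled.
An assignment achieving 15: Wed morning→Jensen+Okafor, Wed afternoon→Lindqvist, Wed evening→Jensen, Thu morning→Zhao, Thu afternoon→Jensen+Okafor, Thu evening→Okafor+Horvat, Fri morning→Lindqvist+Zhao, Fri afternoon→Lindqvist, Fri evening→Horvat+Baptiste, Sat morning→Zhao.
Loads: Lindqvist 3/3, Jensen 3/3, Okafor 3/3, Zhao 3/3, Horvat 2/3, Baptiste 1/3.

15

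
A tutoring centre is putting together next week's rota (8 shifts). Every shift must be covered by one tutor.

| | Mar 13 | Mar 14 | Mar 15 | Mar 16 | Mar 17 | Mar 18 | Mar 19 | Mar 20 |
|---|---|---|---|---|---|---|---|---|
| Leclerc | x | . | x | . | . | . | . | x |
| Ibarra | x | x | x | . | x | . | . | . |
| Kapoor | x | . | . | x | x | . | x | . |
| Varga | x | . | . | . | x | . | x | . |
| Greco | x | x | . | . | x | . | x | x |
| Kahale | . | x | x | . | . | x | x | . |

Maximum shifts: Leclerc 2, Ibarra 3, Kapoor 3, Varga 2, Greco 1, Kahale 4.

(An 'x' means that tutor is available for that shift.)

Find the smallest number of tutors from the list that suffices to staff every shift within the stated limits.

8 slots to fill and no one can take more than 4, so at least ⌈8/4⌉ = 2 tutors are needed.
Any 2 tutors together have capacity at most 4+3 = 7 < 8 slots, so 2 can never suffice.
Leclerc, Kapoor, and Kahale alone can cover everything: Mar 13→Leclerc, Mar 14→Kahale, Mar 15→Kahale, Mar 16→Kapoor, Mar 17→Kapoor, Mar 18→Kahale, Mar 19→Kapoor, Mar 20→Leclerc.

3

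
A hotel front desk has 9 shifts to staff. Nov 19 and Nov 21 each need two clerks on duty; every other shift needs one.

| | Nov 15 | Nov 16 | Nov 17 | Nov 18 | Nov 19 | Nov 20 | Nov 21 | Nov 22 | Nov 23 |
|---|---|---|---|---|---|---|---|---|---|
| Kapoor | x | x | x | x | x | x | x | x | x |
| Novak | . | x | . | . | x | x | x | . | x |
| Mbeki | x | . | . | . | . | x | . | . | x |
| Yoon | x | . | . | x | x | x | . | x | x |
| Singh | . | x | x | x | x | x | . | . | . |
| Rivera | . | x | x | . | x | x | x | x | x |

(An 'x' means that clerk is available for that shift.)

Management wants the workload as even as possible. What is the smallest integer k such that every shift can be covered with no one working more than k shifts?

2

With 6 clerks and 11 worker-slots to fill, someone must work at least ⌈11/6⌉ = 2 shifts, so k ≥ 2.
k = 2 works: Nov 15→Kapoor, Nov 16→Novak, Nov 17→Kapoor, Nov 18→Yoon, Nov 19→Singh+Rivera, Nov 20→Mbeki, Nov 21→Novak+Rivera, Nov 22→Yoon, Nov 23→Mbeki.
Loads: Kapoor 2, Novak 2, Mbeki 2, Yoon 2, Singh 1, Rivera 2 — all ≤ 2.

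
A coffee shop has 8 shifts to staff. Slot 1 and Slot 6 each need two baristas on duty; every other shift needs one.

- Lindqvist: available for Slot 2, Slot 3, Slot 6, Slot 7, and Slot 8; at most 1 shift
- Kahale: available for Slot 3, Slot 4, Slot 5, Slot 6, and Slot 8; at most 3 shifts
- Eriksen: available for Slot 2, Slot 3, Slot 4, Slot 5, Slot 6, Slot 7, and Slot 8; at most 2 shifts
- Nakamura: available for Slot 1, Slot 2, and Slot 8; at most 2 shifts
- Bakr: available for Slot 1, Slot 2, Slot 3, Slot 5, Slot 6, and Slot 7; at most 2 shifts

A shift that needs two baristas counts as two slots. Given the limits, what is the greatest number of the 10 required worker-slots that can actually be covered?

10

Total capacity across all baristas is 1+3+2+2+2 = 10, and 10 slots are needed, so at most 10 can be filled.
An assignment achieving 10: Slot 1→Nakamura+Bakr, Slot 2→Eriksen, Slot 3→Kahale, Slot 4→Kahale, Slot 5→Kahale, Slot 6→Eriksen+Bakr, Slot 7→Lindqvist, Slot 8→Nakamura.
Loads: Lindqvist 1/1, Kahale 3/3, Eriksen 2/2, Nakamura 2/2, Bakr 2/2.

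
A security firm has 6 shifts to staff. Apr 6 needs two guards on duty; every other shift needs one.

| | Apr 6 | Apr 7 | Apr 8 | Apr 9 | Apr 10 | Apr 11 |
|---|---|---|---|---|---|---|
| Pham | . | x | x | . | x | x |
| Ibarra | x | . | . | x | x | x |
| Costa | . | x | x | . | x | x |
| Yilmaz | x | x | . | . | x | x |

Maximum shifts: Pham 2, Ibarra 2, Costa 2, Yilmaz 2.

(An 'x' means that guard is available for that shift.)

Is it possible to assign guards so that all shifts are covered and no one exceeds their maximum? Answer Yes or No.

Apr 6 can only be covered by Ibarra and Yilmaz, so that assignment is forced.
Apr 9 can only be covered by Ibarra, so that assignment is forced.
One valid schedule: Apr 6→Ibarra+Yilmaz, Apr 7→Pham, Apr 8→Pham, Apr 9→Ibarra, Apr 10→Costa, Apr 11→Costa.
Loads: Pham 2/2, Ibarra 2/2, Costa 2/2, Yilmaz 1/2 — all within limits.

Yes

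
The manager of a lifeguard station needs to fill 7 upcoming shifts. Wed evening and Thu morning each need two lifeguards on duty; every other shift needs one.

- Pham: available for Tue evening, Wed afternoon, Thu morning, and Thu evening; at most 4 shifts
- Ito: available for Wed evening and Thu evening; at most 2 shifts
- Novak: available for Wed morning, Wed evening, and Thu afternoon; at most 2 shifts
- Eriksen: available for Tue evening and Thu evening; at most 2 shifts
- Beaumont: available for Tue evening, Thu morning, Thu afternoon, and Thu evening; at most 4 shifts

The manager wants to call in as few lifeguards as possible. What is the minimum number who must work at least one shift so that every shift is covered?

4

9 slots to fill and no one can take more than 4, so at least ⌈9/4⌉ = 3 lifeguards are needed.
Shifts {Wed evening, Thu morning} need 4 slots, but among the lifeguards available for them (Pham, Ito, Novak, and Beaumont) any 3 together supply at most 3. So 3 lifeguards are not enough.
Pham, Ito, Novak, and Beaumont alone can cover everything: Tue evening→Pham, Wed morning→Novak, Wed afternoon→Pham, Wed evening→Ito+Novak, Thu morning→Pham+Beaumont, Thu afternoon→Beaumont, Thu evening→Pham.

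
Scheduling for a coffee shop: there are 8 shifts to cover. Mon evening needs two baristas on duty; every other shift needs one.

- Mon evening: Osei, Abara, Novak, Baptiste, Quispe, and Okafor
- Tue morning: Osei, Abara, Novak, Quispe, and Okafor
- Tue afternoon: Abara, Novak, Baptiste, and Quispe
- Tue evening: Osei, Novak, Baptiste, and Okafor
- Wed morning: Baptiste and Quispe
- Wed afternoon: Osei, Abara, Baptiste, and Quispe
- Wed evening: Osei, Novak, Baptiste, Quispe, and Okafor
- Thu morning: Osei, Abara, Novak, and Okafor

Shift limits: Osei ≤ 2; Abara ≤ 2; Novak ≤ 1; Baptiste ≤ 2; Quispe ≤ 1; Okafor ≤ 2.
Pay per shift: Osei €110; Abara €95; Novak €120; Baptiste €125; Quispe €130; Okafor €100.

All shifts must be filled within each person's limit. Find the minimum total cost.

€980

Picking the cheapest available barista for each shift independently would cost €900, but that ignores the shift limits.
An optimal schedule: Mon evening→Novak+Baptiste, Tue morning→Osei, Tue afternoon→Abara, Tue evening→Okafor, Wed morning→Baptiste, Wed afternoon→Abara, Wed evening→Osei, Thu morning→Okafor.
Total: 120 + 125 + 110 + 95 + 100 + 125 + 95 + 110 + 100 = €980.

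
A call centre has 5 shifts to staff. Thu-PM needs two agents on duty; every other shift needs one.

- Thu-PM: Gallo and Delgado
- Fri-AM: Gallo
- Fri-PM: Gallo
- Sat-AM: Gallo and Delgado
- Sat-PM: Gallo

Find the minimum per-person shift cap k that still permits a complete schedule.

4

With 2 agents and 6 worker-slots to fill, someone must work at least ⌈6/2⌉ = 3 shifts, so k ≥ 3.
k = 3 fails: Shifts {Thu-PM, Fri-AM, Fri-PM, Sat-PM} need 5 worker-slots in total, but the agents available for any of those shifts (Gallo and Delgado) can supply at most 4 among them. So no valid schedule exists.
k = 4 works: Thu-PM→Gallo+Delgado, Fri-AM→Gallo, Fri-PM→Gallo, Sat-AM→Delgado, Sat-PM→Gallo.
Loads: Gallo 4, Delgado 2 — all ≤ 4.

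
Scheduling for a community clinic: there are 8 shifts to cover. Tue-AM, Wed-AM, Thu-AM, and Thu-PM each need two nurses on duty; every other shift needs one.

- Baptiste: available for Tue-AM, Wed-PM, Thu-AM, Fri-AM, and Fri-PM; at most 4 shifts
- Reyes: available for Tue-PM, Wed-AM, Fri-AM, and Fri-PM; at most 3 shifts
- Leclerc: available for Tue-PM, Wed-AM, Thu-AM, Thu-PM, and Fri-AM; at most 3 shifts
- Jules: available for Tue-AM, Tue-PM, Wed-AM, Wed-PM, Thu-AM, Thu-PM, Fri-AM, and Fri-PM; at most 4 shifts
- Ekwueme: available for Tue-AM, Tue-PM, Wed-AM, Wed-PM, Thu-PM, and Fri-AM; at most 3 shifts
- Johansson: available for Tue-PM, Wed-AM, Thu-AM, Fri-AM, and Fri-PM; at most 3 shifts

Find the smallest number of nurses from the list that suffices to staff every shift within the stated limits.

4

12 slots to fill and no one can take more than 4, so at least ⌈12/4⌉ = 3 nurses are needed.
Any 3 nurses together have capacity at most 4+4+3 = 11 < 12 slots, so 3 can never suffice.
Baptiste, Reyes, Leclerc, and Jules alone can cover everything: Tue-AM→Baptiste+Jules, Tue-PM→Reyes, Wed-AM→Reyes+Leclerc, Wed-PM→Baptiste, Thu-AM→Baptiste+Leclerc, Thu-PM→Leclerc+Jules, Fri-AM→Reyes, Fri-PM→Baptiste.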